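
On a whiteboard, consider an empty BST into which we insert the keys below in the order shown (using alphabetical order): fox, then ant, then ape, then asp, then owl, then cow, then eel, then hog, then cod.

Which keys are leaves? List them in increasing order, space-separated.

Insert fox: tree is empty, so fox becomes the root.
Insert ant: ant < fox → go left. Place as left child of fox.
Insert ape: ape < fox → go left; ape > ant → go right. Place as right child of ant.
Insert asp: asp < fox → go left; asp > ant → go right; asp > ape → go right. Place as right child of ape.
Insert owl: owl > fox → go right. Place as right child of fox.
Insert cow: cow < fox → go left; cow > ant → go right; cow > ape → go right; cow > asp → go right. Place as right child of asp.
Insert eel: eel < fox → go left; eel > ant → go right; eel > ape → go right; eel > asp → go right; eel > cow → go right. Place as right child of cow.
Insert hog: hog > fox → go right; hog < owl → go left. Place as left child of owl.
Insert cod: cod < fox → go left; cod > ant → go right; cod > ape → go right; cod > asp → go right; cod < cow → go left. Place as left child of cow.

cod eel hog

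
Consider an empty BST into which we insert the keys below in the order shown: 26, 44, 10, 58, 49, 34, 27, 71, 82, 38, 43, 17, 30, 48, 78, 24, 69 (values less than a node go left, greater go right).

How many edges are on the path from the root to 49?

Insert 26: tree is empty, so 26 becomes the root.
Insert 44: 44 > 26 → go right. Place as right child of 26.
Insert 10: 10 < 26 → go left. Place as left child of 26.
Insert 58: 58 > 26 → go right; 58 > 44 → go right. Place as right child of 44.
Insert 49: 49 > 26 → go right; 49 > 44 → go right; 49 < 58 → go left. Place as left child of 58.
Insert 34: 34 > 26 → go right; 34 < 44 → go left. Place as left child of 44.
Insert 27: 27 > 26 → go right; 27 < 44 → go left; 27 < 34 → go left. Place as left child of 34.
Insert 71: 71 > 26 → go right; 71 > 44 → go right; 71 > 58 → go right. Place as right child of 58.
Insert 82: 82 > 26 → go right; 82 > 44 → go right; 82 > 58 → go right; 82 > 71 → go right. Place as right child of 71.
Insert 38: 38 > 26 → go right; 38 < 44 → go left; 38 > 34 → go right. Place as right child of 34.
Insert 43: 43 > 26 → go right; 43 < 44 → go left; 43 > 34 → go right; 43 > 38 → go right. Place as right child of 38.
Insert 17: 17 < 26 → go left; 17 > 10 → go right. Place as right child of 10.
Insert 30: 30 > 26 → go right; 30 < 44 → go left; 30 < 34 → go left; 30 > 27 → go right. Place as right child of 27.
Insert 48: 48 > 26 → go right; 48 > 44 → go right; 48 < 58 → go left; 48 < 49 → go left. Place as left child of 49.
Insert 78: 78 > 26 → go right; 78 > 44 → go right; 78 > 58 → go right; 78 > 71 → go right; 78 < 82 → go left. Place as left child of 82.
Insert 24: 24 < 26 → go left; 24 > 10 → go right; 24 > 17 → go right. Place as right child of 17.
Insert 69: 69 > 26 → go right; 69 > 44 → go right; 69 > 58 → go right; 69 < 71 → go left. Place as left child of 71.

Path to 49: 26 → 44 → 58 → 49, which is 3 edges.

3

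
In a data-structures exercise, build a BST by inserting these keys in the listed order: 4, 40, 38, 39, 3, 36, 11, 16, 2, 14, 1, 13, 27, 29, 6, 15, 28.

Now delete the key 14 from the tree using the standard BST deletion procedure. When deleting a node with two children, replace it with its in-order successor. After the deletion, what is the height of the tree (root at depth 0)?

8

Insert 4: tree is empty, so 4 becomes the root.
Insert 40: 40 > 4 → go right. Place as right child of 4.
Insert 38: 38 > 4 → go right; 38 < 40 → go left. Place as left child of 40.
Insert 39: 39 > 4 → go right; 39 < 40 → go left; 39 > 38 → go right. Place as right child of 38.
Insert 3: 3 < 4 → go left. Place as left child of 4.
Insert 36: 36 > 4 → go right; 36 < 40 → go left; 36 < 38 → go left. Place as left child of 38.
Insert 11: 11 > 4 → go right; 11 < 40 → go left; 11 < 38 → go left; 11 < 36 → go left. Place as left child of 36.
Insert 16: 16 > 4 → go right; 16 < 40 → go left; 16 < 38 → go left; 16 < 36 → go left; 16 > 11 → go right. Place as right child of 11.
Insert 2: 2 < 4 → go left; 2 < 3 → go left. Place as left child of 3.
Insert 14: 14 > 4 → go right; 14 < 40 → go left; 14 < 38 → go left; 14 < 36 → go left; 14 > 11 → go right; 14 < 16 → go left. Place as left child of 16.
Insert 1: 1 < 4 → go left; 1 < 3 → go left; 1 < 2 → go left. Place as left child of 2.
Insert 13: 13 > 4 → go right; 13 < 40 → go left; 13 < 38 → go left; 13 < 36 → go left; 13 > 11 → go right; 13 < 16 → go left; 13 < 14 → go left. Place as left child of 14.
Insert 27: 27 > 4 → go right; 27 < 40 → go left; 27 < 38 → go left; 27 < 36 → go left; 27 > 11 → go right; 27 > 16 → go right. Place as right child of 16.
Insert 29: 29 > 4 → go right; 29 < 40 → go left; 29 < 38 → go left; 29 < 36 → go left; 29 > 11 → go right; 29 > 16 → go right; 29 > 27 → go right. Place as right child of 27.
Insert 6: 6 > 4 → go right; 6 < 40 → go left; 6 < 38 → go left; 6 < 36 → go left; 6 < 11 → go left. Place as left child of 11.
Insert 15: 15 > 4 → go right; 15 < 40 → go left; 15 < 38 → go left; 15 < 36 → go left; 15 > 11 → go right; 15 < 16 → go left; 15 > 14 → go right. Place as right child of 14.
Insert 28: 28 > 4 → go right; 28 < 40 → go left; 28 < 38 → go left; 28 < 36 → go left; 28 > 11 → go right; 28 > 16 → go right; 28 > 27 → go right; 28 < 29 → go left. Place as left child of 29.

Delete 14 (two children — replace with in-order successor).
After deletion, deepest node is 28 at depth 8.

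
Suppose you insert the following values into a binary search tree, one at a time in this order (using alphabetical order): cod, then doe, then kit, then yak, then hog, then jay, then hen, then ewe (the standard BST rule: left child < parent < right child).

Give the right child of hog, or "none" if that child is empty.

Resulting structure (node: left, right):
  cod: L=–, R=doe
  doe: L=–, R=kit
  kit: L=hog, R=yak
  yak: L=–, R=–
  hog: L=hen, R=jay
  jay: L=–, R=–
  hen: L=ewe, R=–
  ewe: L=–, R=–

jay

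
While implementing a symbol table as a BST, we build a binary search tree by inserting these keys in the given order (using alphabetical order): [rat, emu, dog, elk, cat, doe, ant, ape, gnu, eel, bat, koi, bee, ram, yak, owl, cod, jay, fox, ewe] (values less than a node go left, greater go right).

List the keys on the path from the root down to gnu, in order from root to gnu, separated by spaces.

rat emu gnu

rat: root
emu: left child of rat (depth 1)
dog: left child of emu (depth 2)
elk: right child of dog (depth 3)
cat: left child of dog (depth 3)
doe: right child of cat (depth 4)
ant: left child of cat (depth 4)
ape: right child of ant (depth 5)
gnu: right child of emu (depth 2)
eel: left child of elk (depth 4)
bat: right child of ape (depth 6)
koi: right child of gnu (depth 3)
bee: right child of bat (depth 7)
ram: right child of koi (depth 4)
yak: right child of rat (depth 1)
owl: left child of ram (depth 5)
cod: left child of doe (depth 5)
jay: left child of koi (depth 4)
fox: left child of gnu (depth 3)
ewe: left child of fox (depth 4)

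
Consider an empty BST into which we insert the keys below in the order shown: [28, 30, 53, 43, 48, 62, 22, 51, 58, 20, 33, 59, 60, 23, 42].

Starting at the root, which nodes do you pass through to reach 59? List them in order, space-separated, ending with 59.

Resulting structure (node: left, right):
  28: L=22, R=30
  30: L=–, R=53
  53: L=43, R=62
  43: L=33, R=48
  48: L=–, R=51
  62: L=58, R=–
  22: L=20, R=23
  51: L=–, R=–
  58: L=–, R=59
  20: L=–, R=–
  33: L=–, R=42
  59: L=–, R=60
  60: L=–, R=–
  23: L=–, R=–
  42: L=–, R=–

28 30 53 62 58 59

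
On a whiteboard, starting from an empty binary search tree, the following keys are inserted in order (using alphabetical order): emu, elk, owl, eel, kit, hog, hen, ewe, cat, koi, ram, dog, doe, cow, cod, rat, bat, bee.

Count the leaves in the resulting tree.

emu: root
elk: left child of emu (depth 1)
owl: right child of emu (depth 1)
eel: left child of elk (depth 2)
kit: left child of owl (depth 2)
hog: left child of kit (depth 3)
hen: left child of hog (depth 4)
ewe: left child of hen (depth 5)
cat: left child of eel (depth 3)
koi: right child of kit (depth 3)
ram: right child of owl (depth 2)
dog: right child of cat (depth 4)
doe: left child of dog (depth 5)
cow: left child of doe (depth 6)
cod: left child of cow (depth 7)
rat: right child of ram (depth 3)
bat: left child of cat (depth 4)
bee: right child of bat (depth 5)

Leaves: bee, cod, ewe, koi, rat — 5 in total.

5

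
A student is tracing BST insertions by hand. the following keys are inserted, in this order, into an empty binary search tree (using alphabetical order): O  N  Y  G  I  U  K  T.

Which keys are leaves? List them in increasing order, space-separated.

K T

Insert O: tree is empty, so O becomes the root.
Insert N: N < O → go left. Place as left child of O.
Insert Y: Y > O → go right. Place as right child of O.
Insert G: G < O → go left; G < N → go left. Place as left child of N.
Insert I: I < O → go left; I < N → go left; I > G → go right. Place as right child of G.
Insert U: U > O → go right; U < Y → go left. Place as left child of Y.
Insert K: K < O → go left; K < N → go left; K > G → go right; K > I → go right. Place as right child of I.
Insert T: T > O → go right; T < Y → go left; T < U → go left. Place as left child of U.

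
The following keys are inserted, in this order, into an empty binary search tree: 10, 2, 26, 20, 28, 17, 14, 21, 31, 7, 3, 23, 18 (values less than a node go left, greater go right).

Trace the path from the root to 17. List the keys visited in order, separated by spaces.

Insert 10: tree is empty, so 10 becomes the root.
Insert 2: 2 < 10 → go left. Place as left child of 10.
Insert 26: 26 > 10 → go right. Place as right child of 10.
Insert 20: 20 > 10 → go right; 20 < 26 → go left. Place as left child of 26.
Insert 28: 28 > 10 → go right; 28 > 26 → go right. Place as right child of 26.
Insert 17: 17 > 10 → go right; 17 < 26 → go left; 17 < 20 → go left. Place as left child of 20.
Insert 14: 14 > 10 → go right; 14 < 26 → go left; 14 < 20 → go left; 14 < 17 → go left. Place as left child of 17.
Insert 21: 21 > 10 → go right; 21 < 26 → go left; 21 > 20 → go right. Place as right child of 20.
Insert 31: 31 > 10 → go right; 31 > 26 → go right; 31 > 28 → go right. Place as right child of 28.
Insert 7: 7 < 10 → go left; 7 > 2 → go right. Place as right child of 2.
Insert 3: 3 < 10 → go left; 3 > 2 → go right; 3 < 7 → go left. Place as left child of 7.
Insert 23: 23 > 10 → go right; 23 < 26 → go left; 23 > 20 → go right; 23 > 21 → go right. Place as right child of 21.
Insert 18: 18 > 10 → go right; 18 < 26 → go left; 18 < 20 → go left; 18 > 17 → go right. Place as right child of 17.

10 26 20 17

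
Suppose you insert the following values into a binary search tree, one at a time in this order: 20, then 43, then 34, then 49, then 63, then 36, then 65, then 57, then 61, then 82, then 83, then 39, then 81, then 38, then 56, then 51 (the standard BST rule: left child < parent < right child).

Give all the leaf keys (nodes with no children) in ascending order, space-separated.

38 51 61 81 83

20: root
43: right child of 20 (depth 1)
34: left child of 43 (depth 2)
49: right child of 43 (depth 2)
63: right child of 49 (depth 3)
36: right child of 34 (depth 3)
65: right child of 63 (depth 4)
57: left child of 63 (depth 4)
61: right child of 57 (depth 5)
82: right child of 65 (depth 5)
83: right child of 82 (depth 6)
39: right child of 36 (depth 4)
81: left child of 82 (depth 6)
38: left child of 39 (depth 5)
56: left child of 57 (depth 5)
51: left child of 56 (depth 6)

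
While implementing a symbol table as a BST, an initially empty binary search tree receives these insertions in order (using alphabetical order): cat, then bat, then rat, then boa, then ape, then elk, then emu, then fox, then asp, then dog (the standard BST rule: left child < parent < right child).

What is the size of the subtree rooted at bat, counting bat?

cat: root
bat: left child of cat (depth 1)
rat: right child of cat (depth 1)
boa: right child of bat (depth 2)
ape: left child of bat (depth 2)
elk: left child of rat (depth 2)
emu: right child of elk (depth 3)
fox: right child of emu (depth 4)
asp: right child of ape (depth 3)
dog: left child of elk (depth 3)

Subtree rooted at bat contains: bat, ape, asp, boa — 4 nodes.

4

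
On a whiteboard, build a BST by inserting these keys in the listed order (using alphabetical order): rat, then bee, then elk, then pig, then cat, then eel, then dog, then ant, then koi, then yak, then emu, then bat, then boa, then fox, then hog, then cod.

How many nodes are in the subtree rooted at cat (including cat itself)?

Insert rat: tree is empty, so rat becomes the root.
Insert bee: bee < rat → go left. Place as left child of rat.
Insert elk: elk < rat → go left; elk > bee → go right. Place as right child of bee.
Insert pig: pig < rat → go left; pig > bee → go right; pig > elk → go right. Place as right child of elk.
Insert cat: cat < rat → go left; cat > bee → go right; cat < elk → go left. Place as left child of elk.
Insert eel: eel < rat → go left; eel > bee → go right; eel < elk → go left; eel > cat → go right. Place as right child of cat.
Insert dog: dog < rat → go left; dog > bee → go right; dog < elk → go left; dog > cat → go right; dog < eel → go left. Place as left child of eel.
Insert ant: ant < rat → go left; ant < bee → go left. Place as left child of bee.
Insert koi: koi < rat → go left; koi > bee → go right; koi > elk → go right; koi < pig → go left. Place as left child of pig.
Insert yak: yak > rat → go right. Place as right child of rat.
Insert emu: emu < rat → go left; emu > bee → go right; emu > elk → go right; emu < pig → go left; emu < koi → go left. Place as left child of koi.
Insert bat: bat < rat → go left; bat < bee → go left; bat > ant → go right. Place as right child of ant.
Insert boa: boa < rat → go left; boa > bee → go right; boa < elk → go left; boa < cat → go left. Place as left child of cat.
Insert fox: fox < rat → go left; fox > bee → go right; fox > elk → go right; fox < pig → go left; fox < koi → go left; fox > emu → go right. Place as right child of emu.
Insert hog: hog < rat → go left; hog > bee → go right; hog > elk → go right; hog < pig → go left; hog < koi → go left; hog > emu → go right; hog > fox → go right. Place as right child of fox.
Insert cod: cod < rat → go left; cod > bee → go right; cod < elk → go left; cod > cat → go right; cod < eel → go left; cod < dog → go left. Place as left child of dog.

Subtree rooted at cat contains: cat, boa, eel, dog, cod — 5 nodes.

5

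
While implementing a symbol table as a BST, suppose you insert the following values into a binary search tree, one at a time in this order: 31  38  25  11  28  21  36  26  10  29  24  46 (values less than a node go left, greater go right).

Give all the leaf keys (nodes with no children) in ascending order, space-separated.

10 24 26 29 36 46

Resulting structure (node: left, right):
  31: L=25, R=38
  38: L=36, R=46
  25: L=11, R=28
  11: L=10, R=21
  28: L=26, R=29
  21: L=–, R=24
  36: L=–, R=–
  26: L=–, R=–
  10: L=–, R=–
  29: L=–, R=–
  24: L=–, R=–
  46: L=–, R=–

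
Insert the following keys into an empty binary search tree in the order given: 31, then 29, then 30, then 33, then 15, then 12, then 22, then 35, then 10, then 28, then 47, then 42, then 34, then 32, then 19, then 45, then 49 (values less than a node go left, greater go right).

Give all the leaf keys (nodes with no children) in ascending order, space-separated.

10 19 28 30 32 34 45 49

31: root
29: left child of 31 (depth 1)
30: right child of 29 (depth 2)
33: right child of 31 (depth 1)
15: left child of 29 (depth 2)
12: left child of 15 (depth 3)
22: right child of 15 (depth 3)
35: right child of 33 (depth 2)
10: left child of 12 (depth 4)
28: right child of 22 (depth 4)
47: right child of 35 (depth 3)
42: left child of 47 (depth 4)
34: left child of 35 (depth 3)
32: left child of 33 (depth 2)
19: left child of 22 (depth 4)
45: right child of 42 (depth 5)
49: right child of 47 (depth 4)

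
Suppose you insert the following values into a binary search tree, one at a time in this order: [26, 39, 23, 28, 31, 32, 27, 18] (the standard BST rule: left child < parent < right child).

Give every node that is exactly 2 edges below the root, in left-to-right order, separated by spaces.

18 28

Insert 26: tree is empty, so 26 becomes the root.
Insert 39: 39 > 26 → go right. Place as right child of 26.
Insert 23: 23 < 26 → go left. Place as left child of 26.
Insert 28: 28 > 26 → go right; 28 < 39 → go left. Place as left child of 39.
Insert 31: 31 > 26 → go right; 31 < 39 → go left; 31 > 28 → go right. Place as right child of 28.
Insert 32: 32 > 26 → go right; 32 < 39 → go left; 32 > 28 → go right; 32 > 31 → go right. Place as right child of 31.
Insert 27: 27 > 26 → go right; 27 < 39 → go left; 27 < 28 → go left. Place as left child of 28.
Insert 18: 18 < 26 → go left; 18 < 23 → go left. Place as left child of 23.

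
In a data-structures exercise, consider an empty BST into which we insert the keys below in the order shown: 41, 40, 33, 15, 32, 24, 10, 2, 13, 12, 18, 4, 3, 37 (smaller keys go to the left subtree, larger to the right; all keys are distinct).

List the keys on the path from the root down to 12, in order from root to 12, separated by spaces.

41 40 33 15 10 13 12

Insert 41: tree is empty, so 41 becomes the root.
Insert 40: 40 < 41 → go left. Place as left child of 41.
Insert 33: 33 < 41 → go left; 33 < 40 → go left. Place as left child of 40.
Insert 15: 15 < 41 → go left; 15 < 40 → go left; 15 < 33 → go left. Place as left child of 33.
Insert 32: 32 < 41 → go left; 32 < 40 → go left; 32 < 33 → go left; 32 > 15 → go right. Place as right child of 15.
Insert 24: 24 < 41 → go left; 24 < 40 → go left; 24 < 33 → go left; 24 > 15 → go right; 24 < 32 → go left. Place as left child of 32.
Insert 10: 10 < 41 → go left; 10 < 40 → go left; 10 < 33 → go left; 10 < 15 → go left. Place as left child of 15.
Insert 2: 2 < 41 → go left; 2 < 40 → go left; 2 < 33 → go left; 2 < 15 → go left; 2 < 10 → go left. Place as left child of 10.
Insert 13: 13 < 41 → go left; 13 < 40 → go left; 13 < 33 → go left; 13 < 15 → go left; 13 > 10 → go right. Place as right child of 10.
Insert 12: 12 < 41 → go left; 12 < 40 → go left; 12 < 33 → go left; 12 < 15 → go left; 12 > 10 → go right; 12 < 13 → go left. Place as left child of 13.
Insert 18: 18 < 41 → go left; 18 < 40 → go left; 18 < 33 → go left; 18 > 15 → go right; 18 < 32 → go left; 18 < 24 → go left. Place as left child of 24.
Insert 4: 4 < 41 → go left; 4 < 40 → go left; 4 < 33 → go left; 4 < 15 → go left; 4 < 10 → go left; 4 > 2 → go right. Place as right child of 2.
Insert 3: 3 < 41 → go left; 3 < 40 → go left; 3 < 33 → go left; 3 < 15 → go left; 3 < 10 → go left; 3 > 2 → go right; 3 < 4 → go left. Place as left child of 4.
Insert 37: 37 < 41 → go left; 37 < 40 → go left; 37 > 33 → go right. Place as right child of 33.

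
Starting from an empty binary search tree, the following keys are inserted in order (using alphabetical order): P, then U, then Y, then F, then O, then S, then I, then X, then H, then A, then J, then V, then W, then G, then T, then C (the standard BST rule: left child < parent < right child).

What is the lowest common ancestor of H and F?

Insert P: tree is empty, so P becomes the root.
Insert U: U > P → go right. Place as right child of P.
Insert Y: Y > P → go right; Y > U → go right. Place as right child of U.
Insert F: F < P → go left. Place as left child of P.
Insert O: O < P → go left; O > F → go right. Place as right child of F.
Insert S: S > P → go right; S < U → go left. Place as left child of U.
Insert I: I < P → go left; I > F → go right; I < O → go left. Place as left child of O.
Insert X: X > P → go right; X > U → go right; X < Y → go left. Place as left child of Y.
Insert H: H < P → go left; H > F → go right; H < O → go left; H < I → go left. Place as left child of I.
Insert A: A < P → go left; A < F → go left. Place as left child of F.
Insert J: J < P → go left; J > F → go right; J < O → go left; J > I → go right. Place as right child of I.
Insert V: V > P → go right; V > U → go right; V < Y → go left; V < X → go left. Place as left child of X.
Insert W: W > P → go right; W > U → go right; W < Y → go left; W < X → go left; W > V → go right. Place as right child of V.
Insert G: G < P → go left; G > F → go right; G < O → go left; G < I → go left; G < H → go left. Place as left child of H.
Insert T: T > P → go right; T < U → go left; T > S → go right. Place as right child of S.
Insert C: C < P → go left; C < F → go left; C > A → go right. Place as right child of A.

Path to H: P → F → O → I → H
Path to F: P → F
F lies on both paths and is an ancestor of the other node.

F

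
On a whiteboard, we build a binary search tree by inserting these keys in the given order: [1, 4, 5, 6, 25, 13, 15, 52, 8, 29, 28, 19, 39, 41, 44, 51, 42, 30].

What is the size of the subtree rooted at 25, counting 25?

14

Insert 1: tree is empty, so 1 becomes the root.
Insert 4: 4 > 1 → go right. Place as right child of 1.
Insert 5: 5 > 1 → go right; 5 > 4 → go right. Place as right child of 4.
Insert 6: 6 > 1 → go right; 6 > 4 → go right; 6 > 5 → go right. Place as right child of 5.
Insert 25: 25 > 1 → go right; 25 > 4 → go right; 25 > 5 → go right; 25 > 6 → go right. Place as right child of 6.
Insert 13: 13 > 1 → go right; 13 > 4 → go right; 13 > 5 → go right; 13 > 6 → go right; 13 < 25 → go left. Place as left child of 25.
Insert 15: 15 > 1 → go right; 15 > 4 → go right; 15 > 5 → go right; 15 > 6 → go right; 15 < 25 → go left; 15 > 13 → go right. Place as right child of 13.
Insert 52: 52 > 1 → go right; 52 > 4 → go right; 52 > 5 → go right; 52 > 6 → go right; 52 > 25 → go right. Place as right child of 25.
Insert 8: 8 > 1 → go right; 8 > 4 → go right; 8 > 5 → go right; 8 > 6 → go right; 8 < 25 → go left; 8 < 13 → go left. Place as left child of 13.
Insert 29: 29 > 1 → go right; 29 > 4 → go right; 29 > 5 → go right; 29 > 6 → go right; 29 > 25 → go right; 29 < 52 → go left. Place as left child of 52.
Insert 28: 28 > 1 → go right; 28 > 4 → go right; 28 > 5 → go right; 28 > 6 → go right; 28 > 25 → go right; 28 < 52 → go left; 28 < 29 → go left. Place as left child of 29.
Insert 19: 19 > 1 → go right; 19 > 4 → go right; 19 > 5 → go right; 19 > 6 → go right; 19 < 25 → go left; 19 > 13 → go right; 19 > 15 → go right. Place as right child of 15.
Insert 39: 39 > 1 → go right; 39 > 4 → go right; 39 > 5 → go right; 39 > 6 → go right; 39 > 25 → go right; 39 < 52 → go left; 39 > 29 → go right. Place as right child of 29.
Insert 41: 41 > 1 → go right; 41 > 4 → go right; 41 > 5 → go right; 41 > 6 → go right; 41 > 25 → go right; 41 < 52 → go left; 41 > 29 → go right; 41 > 39 → go right. Place as right child of 39.
Insert 44: 44 > 1 → go right; 44 > 4 → go right; 44 > 5 → go right; 44 > 6 → go right; 44 > 25 → go right; 44 < 52 → go left; 44 > 29 → go right; 44 > 39 → go right; 44 > 41 → go right. Place as right child of 41.
Insert 51: 51 > 1 → go right; 51 > 4 → go right; 51 > 5 → go right; 51 > 6 → go right; 51 > 25 → go right; 51 < 52 → go left; 51 > 29 → go right; 51 > 39 → go right; 51 > 41 → go right; 51 > 44 → go right. Place as right child of 44.
Insert 42: 42 > 1 → go right; 42 > 4 → go right; 42 > 5 → go right; 42 > 6 → go right; 42 > 25 → go right; 42 < 52 → go left; 42 > 29 → go right; 42 > 39 → go right; 42 > 41 → go right; 42 < 44 → go left. Place as left child of 44.
Insert 30: 30 > 1 → go right; 30 > 4 → go right; 30 > 5 → go right; 30 > 6 → go right; 30 > 25 → go right; 30 < 52 → go left; 30 > 29 → go right; 30 < 39 → go left. Place as left child of 39.

Subtree rooted at 25 contains: 25, 13, 8, 15, 19, 52, 29, 28, 39, 30, 41, 44, 42, 51 — 14 nodes.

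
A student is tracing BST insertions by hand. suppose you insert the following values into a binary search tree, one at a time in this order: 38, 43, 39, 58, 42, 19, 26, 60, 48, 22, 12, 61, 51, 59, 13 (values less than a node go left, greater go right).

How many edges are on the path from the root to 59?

4

38: root
43: right child of 38 (depth 1)
39: left child of 43 (depth 2)
58: right child of 43 (depth 2)
42: right child of 39 (depth 3)
19: left child of 38 (depth 1)
26: right child of 19 (depth 2)
60: right child of 58 (depth 3)
48: left child of 58 (depth 3)
22: left child of 26 (depth 3)
12: left child of 19 (depth 2)
61: right child of 60 (depth 4)
51: right child of 48 (depth 4)
59: left child of 60 (depth 4)
13: right child of 12 (depth 3)

Path to 59: 38 → 43 → 58 → 60 → 59, which is 4 edges.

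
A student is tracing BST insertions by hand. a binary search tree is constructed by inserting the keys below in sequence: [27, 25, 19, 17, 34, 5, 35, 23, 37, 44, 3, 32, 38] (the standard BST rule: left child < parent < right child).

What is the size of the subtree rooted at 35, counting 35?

Insert 27: tree is empty, so 27 becomes the root.
Insert 25: 25 < 27 → go left. Place as left child of 27.
Insert 19: 19 < 27 → go left; 19 < 25 → go left. Place as left child of 25.
Insert 17: 17 < 27 → go left; 17 < 25 → go left; 17 < 19 → go left. Place as left child of 19.
Insert 34: 34 > 27 → go right. Place as right child of 27.
Insert 5: 5 < 27 → go left; 5 < 25 → go left; 5 < 19 → go left; 5 < 17 → go left. Place as left child of 17.
Insert 35: 35 > 27 → go right; 35 > 34 → go right. Place as right child of 34.
Insert 23: 23 < 27 → go left; 23 < 25 → go left; 23 > 19 → go right. Place as right child of 19.
Insert 37: 37 > 27 → go right; 37 > 34 → go right; 37 > 35 → go right. Place as right child of 35.
Insert 44: 44 > 27 → go right; 44 > 34 → go right; 44 > 35 → go right; 44 > 37 → go right. Place as right child of 37.
Insert 3: 3 < 27 → go left; 3 < 25 → go left; 3 < 19 → go left; 3 < 17 → go left; 3 < 5 → go left. Place as left child of 5.
Insert 32: 32 > 27 → go right; 32 < 34 → go left. Place as left child of 34.
Insert 38: 38 > 27 → go right; 38 > 34 → go right; 38 > 35 → go right; 38 > 37 → go right; 38 < 44 → go left. Place as left child of 44.

Subtree rooted at 35 contains: 35, 37, 44, 38 — 4 nodes.

4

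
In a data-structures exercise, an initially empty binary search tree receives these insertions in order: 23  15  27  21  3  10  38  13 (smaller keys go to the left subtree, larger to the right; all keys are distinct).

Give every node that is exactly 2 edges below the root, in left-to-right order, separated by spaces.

Resulting structure (node: left, right):
  23: L=15, R=27
  15: L=3, R=21
  27: L=–, R=38
  21: L=–, R=–
  3: L=–, R=10
  10: L=–, R=13
  38: L=–, R=–
  13: L=–, R=–

3 21 38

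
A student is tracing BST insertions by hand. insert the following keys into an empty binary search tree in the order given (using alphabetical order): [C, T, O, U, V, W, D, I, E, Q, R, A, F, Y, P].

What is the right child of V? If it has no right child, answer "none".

Resulting structure (node: left, right):
  C: L=A, R=T
  T: L=O, R=U
  O: L=D, R=Q
  U: L=–, R=V
  V: L=–, R=W
  W: L=–, R=Y
  D: L=–, R=I
  I: L=E, R=–
  E: L=–, R=F
  Q: L=P, R=R
  R: L=–, R=–
  A: L=–, R=–
  F: L=–, R=–
  Y: L=–, R=–
  P: L=–, R=–

W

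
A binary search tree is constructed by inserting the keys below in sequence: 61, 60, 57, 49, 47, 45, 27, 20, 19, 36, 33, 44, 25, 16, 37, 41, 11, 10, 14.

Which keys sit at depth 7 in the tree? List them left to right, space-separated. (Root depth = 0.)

Resulting structure (node: left, right):
  61: L=60, R=–
  60: L=57, R=–
  57: L=49, R=–
  49: L=47, R=–
  47: L=45, R=–
  45: L=27, R=–
  27: L=20, R=36
  20: L=19, R=25
  19: L=16, R=–
  36: L=33, R=44
  33: L=–, R=–
  44: L=37, R=–
  25: L=–, R=–
  16: L=11, R=–
  37: L=–, R=41
  41: L=–, R=–
  11: L=10, R=14
  10: L=–, R=–
  14: L=–, R=–

20 36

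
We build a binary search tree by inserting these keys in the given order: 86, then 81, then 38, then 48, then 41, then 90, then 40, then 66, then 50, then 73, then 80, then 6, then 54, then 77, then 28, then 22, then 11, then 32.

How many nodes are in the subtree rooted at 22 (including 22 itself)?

2

Insert 86: tree is empty, so 86 becomes the root.
Insert 81: 81 < 86 → go left. Place as left child of 86.
Insert 38: 38 < 86 → go left; 38 < 81 → go left. Place as left child of 81.
Insert 48: 48 < 86 → go left; 48 < 81 → go left; 48 > 38 → go right. Place as right child of 38.
Insert 41: 41 < 86 → go left; 41 < 81 → go left; 41 > 38 → go right; 41 < 48 → go left. Place as left child of 48.
Insert 90: 90 > 86 → go right. Place as right child of 86.
Insert 40: 40 < 86 → go left; 40 < 81 → go left; 40 > 38 → go right; 40 < 48 → go left; 40 < 41 → go left. Place as left child of 41.
Insert 66: 66 < 86 → go left; 66 < 81 → go left; 66 > 38 → go right; 66 > 48 → go right. Place as right child of 48.
Insert 50: 50 < 86 → go left; 50 < 81 → go left; 50 > 38 → go right; 50 > 48 → go right; 50 < 66 → go left. Place as left child of 66.
Insert 73: 73 < 86 → go left; 73 < 81 → go left; 73 > 38 → go right; 73 > 48 → go right; 73 > 66 → go right. Place as right child of 66.
Insert 80: 80 < 86 → go left; 80 < 81 → go left; 80 > 38 → go right; 80 > 48 → go right; 80 > 66 → go right; 80 > 73 → go right. Place as right child of 73.
Insert 6: 6 < 86 → go left; 6 < 81 → go left; 6 < 38 → go left. Place as left child of 38.
Insert 54: 54 < 86 → go left; 54 < 81 → go left; 54 > 38 → go right; 54 > 48 → go right; 54 < 66 → go left; 54 > 50 → go right. Place as right child of 50.
Insert 77: 77 < 86 → go left; 77 < 81 → go left; 77 > 38 → go right; 77 > 48 → go right; 77 > 66 → go right; 77 > 73 → go right; 77 < 80 → go left. Place as left child of 80.
Insert 28: 28 < 86 → go left; 28 < 81 → go left; 28 < 38 → go left; 28 > 6 → go right. Place as right child of 6.
Insert 22: 22 < 86 → go left; 22 < 81 → go left; 22 < 38 → go left; 22 > 6 → go right; 22 < 28 → go left. Place as left child of 28.
Insert 11: 11 < 86 → go left; 11 < 81 → go left; 11 < 38 → go left; 11 > 6 → go right; 11 < 28 → go left; 11 < 22 → go left. Place as left child of 22.
Insert 32: 32 < 86 → go left; 32 < 81 → go left; 32 < 38 → go left; 32 > 6 → go right; 32 > 28 → go right. Place as right child of 28.

Subtree rooted at 22 contains: 22, 11 — 2 nodes.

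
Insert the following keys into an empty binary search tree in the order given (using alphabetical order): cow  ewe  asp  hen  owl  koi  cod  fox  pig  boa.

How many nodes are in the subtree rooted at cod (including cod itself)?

2

cow: root
ewe: right child of cow (depth 1)
asp: left child of cow (depth 1)
hen: right child of ewe (depth 2)
owl: right child of hen (depth 3)
koi: left child of owl (depth 4)
cod: right child of asp (depth 2)
fox: left child of hen (depth 3)
pig: right child of owl (depth 4)
boa: left child of cod (depth 3)

Subtree rooted at cod contains: cod, boa — 2 nodes.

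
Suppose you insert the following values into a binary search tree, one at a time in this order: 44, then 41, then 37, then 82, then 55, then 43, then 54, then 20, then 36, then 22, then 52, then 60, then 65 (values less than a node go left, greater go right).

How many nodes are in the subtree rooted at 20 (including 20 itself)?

3

Insert 44: tree is empty, so 44 becomes the root.
Insert 41: 41 < 44 → go left. Place as left child of 44.
Insert 37: 37 < 44 → go left; 37 < 41 → go left. Place as left child of 41.
Insert 82: 82 > 44 → go right. Place as right child of 44.
Insert 55: 55 > 44 → go right; 55 < 82 → go left. Place as left child of 82.
Insert 43: 43 < 44 → go left; 43 > 41 → go right. Place as right child of 41.
Insert 54: 54 > 44 → go right; 54 < 82 → go left; 54 < 55 → go left. Place as left child of 55.
Insert 20: 20 < 44 → go left; 20 < 41 → go left; 20 < 37 → go left. Place as left child of 37.
Insert 36: 36 < 44 → go left; 36 < 41 → go left; 36 < 37 → go left; 36 > 20 → go right. Place as right child of 20.
Insert 22: 22 < 44 → go left; 22 < 41 → go left; 22 < 37 → go left; 22 > 20 → go right; 22 < 36 → go left. Place as left child of 36.
Insert 52: 52 > 44 → go right; 52 < 82 → go left; 52 < 55 → go left; 52 < 54 → go left. Place as left child of 54.
Insert 60: 60 > 44 → go right; 60 < 82 → go left; 60 > 55 → go right. Place as right child of 55.
Insert 65: 65 > 44 → go right; 65 < 82 → go left; 65 > 55 → go right; 65 > 60 → go right. Place as right child of 60.

Subtree rooted at 20 contains: 20, 36, 22 — 3 nodes.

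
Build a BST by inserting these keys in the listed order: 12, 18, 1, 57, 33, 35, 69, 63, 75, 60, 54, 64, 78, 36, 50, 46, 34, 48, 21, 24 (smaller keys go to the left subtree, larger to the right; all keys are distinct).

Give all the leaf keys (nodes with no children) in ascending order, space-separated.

12: root
18: right child of 12 (depth 1)
1: left child of 12 (depth 1)
57: right child of 18 (depth 2)
33: left child of 57 (depth 3)
35: right child of 33 (depth 4)
69: right child of 57 (depth 3)
63: left child of 69 (depth 4)
75: right child of 69 (depth 4)
60: left child of 63 (depth 5)
54: right child of 35 (depth 5)
64: right child of 63 (depth 5)
78: right child of 75 (depth 5)
36: left child of 54 (depth 6)
50: right child of 36 (depth 7)
46: left child of 50 (depth 8)
34: left child of 35 (depth 5)
48: right child of 46 (depth 9)
21: left child of 33 (depth 4)
24: right child of 21 (depth 5)

1 24 34 48 60 64 78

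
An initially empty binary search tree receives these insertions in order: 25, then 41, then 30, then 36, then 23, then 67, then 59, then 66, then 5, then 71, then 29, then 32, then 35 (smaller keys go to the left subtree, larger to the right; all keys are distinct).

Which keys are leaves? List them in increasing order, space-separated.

5 29 35 66 71

Insert 25: tree is empty, so 25 becomes the root.
Insert 41: 41 > 25 → go right. Place as right child of 25.
Insert 30: 30 > 25 → go right; 30 < 41 → go left. Place as left child of 41.
Insert 36: 36 > 25 → go right; 36 < 41 → go left; 36 > 30 → go right. Place as right child of 30.
Insert 23: 23 < 25 → go left. Place as left child of 25.
Insert 67: 67 > 25 → go right; 67 > 41 → go right. Place as right child of 41.
Insert 59: 59 > 25 → go right; 59 > 41 → go right; 59 < 67 → go left. Place as left child of 67.
Insert 66: 66 > 25 → go right; 66 > 41 → go right; 66 < 67 → go left; 66 > 59 → go right. Place as right child of 59.
Insert 5: 5 < 25 → go left; 5 < 23 → go left. Place as left child of 23.
Insert 71: 71 > 25 → go right; 71 > 41 → go right; 71 > 67 → go right. Place as right child of 67.
Insert 29: 29 > 25 → go right; 29 < 41 → go left; 29 < 30 → go left. Place as left child of 30.
Insert 32: 32 > 25 → go right; 32 < 41 → go left; 32 > 30 → go right; 32 < 36 → go left. Place as left child of 36.
Insert 35: 35 > 25 → go right; 35 < 41 → go left; 35 > 30 → go right; 35 < 36 → go left; 35 > 32 → go right. Place as right child of 32.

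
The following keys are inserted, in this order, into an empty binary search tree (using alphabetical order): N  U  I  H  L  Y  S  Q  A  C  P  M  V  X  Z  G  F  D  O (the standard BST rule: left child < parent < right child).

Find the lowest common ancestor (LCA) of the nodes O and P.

N: root
U: right child of N (depth 1)
I: left child of N (depth 1)
H: left child of I (depth 2)
L: right child of I (depth 2)
Y: right child of U (depth 2)
S: left child of U (depth 2)
Q: left child of S (depth 3)
A: left child of H (depth 3)
C: right child of A (depth 4)
P: left child of Q (depth 4)
M: right child of L (depth 3)
V: left child of Y (depth 3)
X: right child of V (depth 4)
Z: right child of Y (depth 3)
G: right child of C (depth 5)
F: left child of G (depth 6)
D: left child of F (depth 7)
O: left child of P (depth 5)

Path to O: N → U → S → Q → P → O
Path to P: N → U → S → Q → P
P lies on both paths and is an ancestor of the other node.

P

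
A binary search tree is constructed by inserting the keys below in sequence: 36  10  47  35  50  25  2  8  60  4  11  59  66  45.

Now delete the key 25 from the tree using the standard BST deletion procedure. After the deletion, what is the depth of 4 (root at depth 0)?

36: root
10: left child of 36 (depth 1)
47: right child of 36 (depth 1)
35: right child of 10 (depth 2)
50: right child of 47 (depth 2)
25: left child of 35 (depth 3)
2: left child of 10 (depth 2)
8: right child of 2 (depth 3)
60: right child of 50 (depth 3)
4: left child of 8 (depth 4)
11: left child of 25 (depth 4)
59: left child of 60 (depth 4)
66: right child of 60 (depth 4)
45: left child of 47 (depth 2)

Delete 25 (at most one child — splice it out).
After deletion, path to 4: 36 → 10 → 2 → 8 → 4.

4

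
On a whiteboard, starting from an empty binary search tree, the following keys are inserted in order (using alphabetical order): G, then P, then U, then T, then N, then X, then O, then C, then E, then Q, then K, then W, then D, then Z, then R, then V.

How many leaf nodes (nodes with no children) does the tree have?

6

Insert G: tree is empty, so G becomes the root.
Insert P: P > G → go right. Place as right child of G.
Insert U: U > G → go right; U > P → go right. Place as right child of P.
Insert T: T > G → go right; T > P → go right; T < U → go left. Place as left child of U.
Insert N: N > G → go right; N < P → go left. Place as left child of P.
Insert X: X > G → go right; X > P → go right; X > U → go right. Place as right child of U.
Insert O: O > G → go right; O < P → go left; O > N → go right. Place as right child of N.
Insert C: C < G → go left. Place as left child of G.
Insert E: E < G → go left; E > C → go right. Place as right child of C.
Insert Q: Q > G → go right; Q > P → go right; Q < U → go left; Q < T → go left. Place as left child of T.
Insert K: K > G → go right; K < P → go left; K < N → go left. Place as left child of N.
Insert W: W > G → go right; W > P → go right; W > U → go right; W < X → go left. Place as left child of X.
Insert D: D < G → go left; D > C → go right; D < E → go left. Place as left child of E.
Insert Z: Z > G → go right; Z > P → go right; Z > U → go right; Z > X → go right. Place as right child of X.
Insert R: R > G → go right; R > P → go right; R < U → go left; R < T → go left; R > Q → go right. Place as right child of Q.
Insert V: V > G → go right; V > P → go right; V > U → go right; V < X → go left; V < W → go left. Place as left child of W.

Leaves: D, K, O, R, V, Z — 6 in total.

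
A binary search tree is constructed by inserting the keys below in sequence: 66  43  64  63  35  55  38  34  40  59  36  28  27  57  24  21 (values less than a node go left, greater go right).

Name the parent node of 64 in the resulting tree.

43

Insert 66: tree is empty, so 66 becomes the root.
Insert 43: 43 < 66 → go left. Place as left child of 66.
Insert 64: 64 < 66 → go left; 64 > 43 → go right. Place as right child of 43.
Insert 63: 63 < 66 → go left; 63 > 43 → go right; 63 < 64 → go left. Place as left child of 64.
Insert 35: 35 < 66 → go left; 35 < 43 → go left. Place as left child of 43.
Insert 55: 55 < 66 → go left; 55 > 43 → go right; 55 < 64 → go left; 55 < 63 → go left. Place as left child of 63.
Insert 38: 38 < 66 → go left; 38 < 43 → go left; 38 > 35 → go right. Place as right child of 35.
Insert 34: 34 < 66 → go left; 34 < 43 → go left; 34 < 35 → go left. Place as left child of 35.
Insert 40: 40 < 66 → go left; 40 < 43 → go left; 40 > 35 → go right; 40 > 38 → go right. Place as right child of 38.
Insert 59: 59 < 66 → go left; 59 > 43 → go right; 59 < 64 → go left; 59 < 63 → go left; 59 > 55 → go right. Place as right child of 55.
Insert 36: 36 < 66 → go left; 36 < 43 → go left; 36 > 35 → go right; 36 < 38 → go left. Place as left child of 38.
Insert 28: 28 < 66 → go left; 28 < 43 → go left; 28 < 35 → go left; 28 < 34 → go left. Place as left child of 34.
Insert 27: 27 < 66 → go left; 27 < 43 → go left; 27 < 35 → go left; 27 < 34 → go left; 27 < 28 → go left. Place as left child of 28.
Insert 57: 57 < 66 → go left; 57 > 43 → go right; 57 < 64 → go left; 57 < 63 → go left; 57 > 55 → go right; 57 < 59 → go left. Place as left child of 59.
Insert 24: 24 < 66 → go left; 24 < 43 → go left; 24 < 35 → go left; 24 < 34 → go left; 24 < 28 → go left; 24 < 27 → go left. Place as left child of 27.
Insert 21: 21 < 66 → go left; 21 < 43 → go left; 21 < 35 → go left; 21 < 34 → go left; 21 < 28 → go left; 21 < 27 → go left; 21 < 24 → go left. Place as left child of 24.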